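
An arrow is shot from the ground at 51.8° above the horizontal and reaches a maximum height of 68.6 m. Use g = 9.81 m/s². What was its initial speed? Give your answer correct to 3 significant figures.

46.7 m/s

At maximum height v_y = 0, so (v₀ sin θ)² = 2 g H.
v₀ sin 51.8° = √(2 × 9.81 × 68.6) = 36.69 m/s.
v₀ = 36.69 / sin 51.8° = 36.69 / 0.7859 = 46.7 m/s.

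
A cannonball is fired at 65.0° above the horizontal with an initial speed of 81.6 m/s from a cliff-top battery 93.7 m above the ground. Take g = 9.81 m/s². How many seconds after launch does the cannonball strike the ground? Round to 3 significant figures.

16.3 s

Vertical component: v_y = 81.6 sin 65.0° = 73.95 m/s.
Taking up as positive with launch at y = 93.7 m, landing at y = 0: 0 = 93.7 + 73.95 t − ½(9.81) t².
Solving 4.905 t² − 73.95 t − 93.7 = 0 gives t = [73.95 + √(73.95² + 4·4.905·93.7)] / 9.810 = 16.3 s.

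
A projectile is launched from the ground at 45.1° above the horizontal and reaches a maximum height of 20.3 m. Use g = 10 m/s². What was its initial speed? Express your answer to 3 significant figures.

At maximum height v_y = 0, so (v₀ sin θ)² = 2 g H.
v₀ sin 45.1° = √(2 × 10 × 20.3) = 20.15 m/s.
v₀ = 20.15 / sin 45.1° = 20.15 / 0.7083 = 28.4 m/s.

28.4 m/s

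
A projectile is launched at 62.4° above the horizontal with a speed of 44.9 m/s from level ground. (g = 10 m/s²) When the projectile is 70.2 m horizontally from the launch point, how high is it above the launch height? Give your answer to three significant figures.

77.3 m

v_x = 44.9 cos 62.4° = 20.80 m/s, v_y0 = 44.9 sin 62.4° = 39.79 m/s.
Time to reach x = 70.2 m: t = x / v_x = 70.2 / 20.80 = 3.375 s.
y = v_y0 t − ½ g t² = 39.79×3.375 − 5.000×3.375² = 77.3 m.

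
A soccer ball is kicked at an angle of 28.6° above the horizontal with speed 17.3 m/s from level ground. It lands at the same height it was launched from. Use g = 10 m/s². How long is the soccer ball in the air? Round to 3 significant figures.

1.66 s

Vertical component: v_y = 17.3 sin 28.6° = 8.281 m/s.
For a projectile landing at launch height, time of flight is t = 2 v_y / g = 2 × 8.281 / 10 = 1.66 s.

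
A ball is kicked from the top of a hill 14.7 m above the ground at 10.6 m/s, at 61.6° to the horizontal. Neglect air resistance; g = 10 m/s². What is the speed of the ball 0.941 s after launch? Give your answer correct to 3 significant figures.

v_x = 10.6 cos 61.6° = 5.042 m/s (constant).
v_y(t) = 10.6 sin 61.6° − g t = 9.324 − 10 × 0.941 = -0.08600 m/s.
Speed = √(v_x² + v_y²) = √(25.42 + 0.007396) = 5.04 m/s.

5.04 m/s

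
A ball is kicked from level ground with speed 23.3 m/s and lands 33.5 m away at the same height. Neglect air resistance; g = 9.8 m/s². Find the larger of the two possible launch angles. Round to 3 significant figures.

71.4°

Level-ground range: R = v₀² sin(2θ)/g ⇒ sin 2θ = R g / v₀² = 33.5×9.8/23.3² = 0.6047.
2θ = arcsin(0.6047) = 37.21° or 180° − 37.21° = 142.79°.
So θ = 18.6° or θ = 71.4°.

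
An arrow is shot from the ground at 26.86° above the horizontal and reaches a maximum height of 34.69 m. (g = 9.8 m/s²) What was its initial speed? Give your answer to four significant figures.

At maximum height v_y = 0, so (v₀ sin θ)² = 2 g H.
v₀ sin 26.86° = √(2 × 9.8 × 34.69) = 26.075 m/s.
v₀ = 26.075 / sin 26.86° = 26.075 / 0.4518 = 57.71 m/s.

57.71 m/s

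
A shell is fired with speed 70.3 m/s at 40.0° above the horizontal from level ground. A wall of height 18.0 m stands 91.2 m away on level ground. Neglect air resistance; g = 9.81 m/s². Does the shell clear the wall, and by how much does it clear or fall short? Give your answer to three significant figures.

Yes — it clears the wall by 44.5 m.

v_x = 70.3 cos 40.0° = 53.85 m/s; v_y0 = 70.3 sin 40.0° = 45.19 m/s.
Time to reach the wall: t = 91.2 / 53.85 = 1.694 s.
Height at that point: y = 45.19×1.694 − 4.905×1.694² = 62.48 m.
That is 62.48 − 18.0 = 44.5 m above the top of the wall, so the shell clears it.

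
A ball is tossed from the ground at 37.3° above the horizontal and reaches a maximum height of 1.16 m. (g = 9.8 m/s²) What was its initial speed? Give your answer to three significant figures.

At maximum height v_y = 0, so (v₀ sin θ)² = 2 g H.
v₀ sin 37.3° = √(2 × 9.8 × 1.16) = 4.768 m/s.
v₀ = 4.768 / sin 37.3° = 4.768 / 0.6060 = 7.87 m/s.

7.87 m/s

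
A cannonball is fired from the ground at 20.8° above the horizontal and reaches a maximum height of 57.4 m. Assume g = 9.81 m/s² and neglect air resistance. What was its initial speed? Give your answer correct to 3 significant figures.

94.5 m/s

At maximum height v_y = 0, so (v₀ sin θ)² = 2 g H.
v₀ sin 20.8° = √(2 × 9.81 × 57.4) = 33.56 m/s.
v₀ = 33.56 / sin 20.8° = 33.56 / 0.3551 = 94.5 m/s.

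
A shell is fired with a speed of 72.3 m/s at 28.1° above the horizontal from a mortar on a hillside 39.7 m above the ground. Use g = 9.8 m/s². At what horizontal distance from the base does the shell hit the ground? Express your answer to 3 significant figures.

Components: v_x = 72.3 cos 28.1° = 63.78 m/s, v_y = 72.3 sin 28.1° = 34.05 m/s.
Vertical: 0 = 39.7 + 34.05 t − ½(9.8) t² ⇒ 4.900 t² − 34.05 t − 39.7 = 0.
t = [34.05 + √(1159 + 778.1)] / 9.800 = 7.966 s.
Horizontal: R = v_x · t = 63.78 × 7.966 = 508 m.

508 m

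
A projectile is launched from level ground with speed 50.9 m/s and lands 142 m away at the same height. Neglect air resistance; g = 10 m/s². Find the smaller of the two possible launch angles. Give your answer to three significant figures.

Level-ground range: R = v₀² sin(2θ)/g ⇒ sin 2θ = R g / v₀² = 142×10/50.9² = 0.5481.
2θ = arcsin(0.5481) = 33.24° or 180° − 33.24° = 146.76°.
So θ = 16.6° or θ = 73.4°.

16.6°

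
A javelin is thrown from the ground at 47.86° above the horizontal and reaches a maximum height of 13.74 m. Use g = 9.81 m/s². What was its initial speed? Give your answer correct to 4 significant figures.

At maximum height v_y = 0, so (v₀ sin θ)² = 2 g H.
v₀ sin 47.86° = √(2 × 9.81 × 13.74) = 16.419 m/s.
v₀ = 16.419 / sin 47.86° = 16.419 / 0.7415 = 22.14 m/s.

22.14 m/s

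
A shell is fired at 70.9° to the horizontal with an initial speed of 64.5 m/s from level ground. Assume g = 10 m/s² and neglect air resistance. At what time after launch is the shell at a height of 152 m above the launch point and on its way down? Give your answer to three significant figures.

v_y0 = 64.5 sin 70.9° = 60.95 m/s.
Set y = v_y0 t − ½ g t² = 152: 5.000 t² − 60.95 t + 152 = 0.
t = [60.95 ± √(3715 − 3040)] / 10 = (60.95 ± 25.98) / 10, giving t = 3.50 s or t = 8.69 s.
On the way down corresponds to the larger root: t = 8.69 s.

8.69 s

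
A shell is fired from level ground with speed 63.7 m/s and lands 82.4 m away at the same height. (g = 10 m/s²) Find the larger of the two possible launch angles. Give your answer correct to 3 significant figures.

84.1°

Level-ground range: R = v₀² sin(2θ)/g ⇒ sin 2θ = R g / v₀² = 82.4×10/63.7² = 0.2031.
2θ = arcsin(0.2031) = 11.72° or 180° − 11.72° = 168.28°.
So θ = 5.86° or θ = 84.1°.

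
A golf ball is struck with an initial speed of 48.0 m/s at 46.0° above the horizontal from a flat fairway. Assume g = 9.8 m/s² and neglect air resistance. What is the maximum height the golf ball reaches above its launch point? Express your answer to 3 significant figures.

Vertical component of launch velocity: v_y = 48.0 sin 46.0° = 34.53 m/s.
At the highest point the vertical velocity is zero, so v_y² = 2 g h_max.
h_max = (34.53)² / (2 × 9.8) = 1192 / 19.60 = 60.8 m.

60.8 m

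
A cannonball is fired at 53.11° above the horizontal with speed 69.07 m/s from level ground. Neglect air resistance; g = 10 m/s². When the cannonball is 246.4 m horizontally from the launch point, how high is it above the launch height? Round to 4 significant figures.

v_x = 69.07 cos 53.11° = 41.461 m/s, v_y0 = 69.07 sin 53.11° = 55.241 m/s.
Time to reach x = 246.4 m: t = x / v_x = 246.4 / 41.461 = 5.9429 s.
y = v_y0 t − ½ g t² = 55.241×5.9429 − 5.000×5.9429² = 151.7 m.

151.7 m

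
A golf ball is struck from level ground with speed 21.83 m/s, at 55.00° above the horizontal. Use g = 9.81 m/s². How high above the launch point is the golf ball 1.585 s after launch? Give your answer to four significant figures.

v_y0 = 21.83 sin 55.00° = 17.882 m/s.
y(t) = v_y0 t − ½ g t² = 17.882×1.585 − 4.905×1.585² = 16.02 m.

16.02 m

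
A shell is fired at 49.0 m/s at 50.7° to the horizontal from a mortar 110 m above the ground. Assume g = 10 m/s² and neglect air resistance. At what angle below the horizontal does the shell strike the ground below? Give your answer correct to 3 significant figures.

62.8°

v_x = 49.0 cos 50.7° = 31.04 m/s.
At impact |v_y| = √(v_y0² + 2 g h) = √(37.92² + 2×10×110) = 60.32 m/s.
Angle below horizontal = arctan(|v_y| / v_x) = arctan(60.32 / 31.04) = 62.8°.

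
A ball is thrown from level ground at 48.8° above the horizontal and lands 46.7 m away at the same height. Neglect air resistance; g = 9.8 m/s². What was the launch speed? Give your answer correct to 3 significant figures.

On level ground, R = v₀² sin(2θ) / g, so v₀ = √(R g / sin 2θ).
sin(2 × 48.8°) = 0.9912.
v₀ = √(46.7 × 9.8 / 0.9912) = √461.7 = 21.5 m/s.

21.5 m/s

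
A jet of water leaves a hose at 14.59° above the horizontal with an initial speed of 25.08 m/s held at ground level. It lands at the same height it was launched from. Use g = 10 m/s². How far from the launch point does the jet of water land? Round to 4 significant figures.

30.67 m

Components: v_x = 25.08 cos 14.59° = 24.271 m/s, v_y = 25.08 sin 14.59° = 6.3177 m/s.
Time of flight (same landing height): t = 2 v_y / g = 2 × 6.3177 / 10 = 1.2635 s.
Range: R = v_x · t = 24.271 × 1.2635 = 30.67 m.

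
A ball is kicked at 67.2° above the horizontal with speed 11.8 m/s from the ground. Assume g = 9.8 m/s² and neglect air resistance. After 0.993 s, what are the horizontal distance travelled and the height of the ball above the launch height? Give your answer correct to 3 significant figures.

x = 4.54 m, y = 5.97 m

v_x = 11.8 cos 67.2° = 4.573 m/s; v_y0 = 11.8 sin 67.2° = 10.88 m/s.
x = v_x t = 4.573 × 0.993 = 4.54 m.
y = v_y0 t − ½ g t² = 10.88×0.993 − 4.900×0.993² = 5.97 m.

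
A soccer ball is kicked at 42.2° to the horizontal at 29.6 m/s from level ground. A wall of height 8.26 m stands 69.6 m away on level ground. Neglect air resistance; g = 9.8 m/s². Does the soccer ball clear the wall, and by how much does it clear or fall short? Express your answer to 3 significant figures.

Yes — it clears the wall by 5.48 m.

v_x = 29.6 cos 42.2° = 21.93 m/s; v_y0 = 29.6 sin 42.2° = 19.88 m/s.
Time to reach the wall: t = 69.6 / 21.93 = 3.174 s.
Height at that point: y = 19.88×3.174 − 4.900×3.174² = 13.74 m.
That is 13.74 − 8.26 = 5.48 m above the top of the wall, so the soccer ball clears it.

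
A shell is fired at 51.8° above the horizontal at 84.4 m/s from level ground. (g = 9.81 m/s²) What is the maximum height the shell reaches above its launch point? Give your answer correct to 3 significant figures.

224 m

Vertical component of launch velocity: v_y = 84.4 sin 51.8° = 66.33 m/s.
At the highest point the vertical velocity is zero, so v_y² = 2 g h_max.
h_max = (66.33)² / (2 × 9.81) = 4400 / 19.62 = 224 m.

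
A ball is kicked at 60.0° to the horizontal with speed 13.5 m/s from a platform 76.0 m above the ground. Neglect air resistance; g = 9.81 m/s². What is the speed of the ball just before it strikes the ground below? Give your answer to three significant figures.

40.9 m/s

v_x = 13.5 cos 60.0° = 6.750 m/s is unchanged throughout.
For the vertical component, v_y² = v_y0² + 2 g h = (11.69)² + 2×9.81×76.0 = 1628, so |v_y| = 40.35 m/s.
Impact speed = √(v_x² + v_y²) = √(45.56 + 1628) = 40.9 m/s.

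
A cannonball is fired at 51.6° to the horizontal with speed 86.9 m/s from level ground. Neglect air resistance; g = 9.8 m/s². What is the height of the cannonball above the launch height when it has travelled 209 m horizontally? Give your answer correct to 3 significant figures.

v_x = 86.9 cos 51.6° = 53.98 m/s, v_y0 = 86.9 sin 51.6° = 68.10 m/s.
Time to reach x = 209 m: t = x / v_x = 209 / 53.98 = 3.872 s.
y = v_y0 t − ½ g t² = 68.10×3.872 − 4.900×3.872² = 190 m.

190 m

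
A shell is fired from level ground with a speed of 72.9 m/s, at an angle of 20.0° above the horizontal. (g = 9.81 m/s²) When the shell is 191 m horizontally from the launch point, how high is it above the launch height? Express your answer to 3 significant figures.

31.4 m

v_x = 72.9 cos 20.0° = 68.50 m/s, v_y0 = 72.9 sin 20.0° = 24.93 m/s.
Time to reach x = 191 m: t = x / v_x = 191 / 68.50 = 2.788 s.
y = v_y0 t − ½ g t² = 24.93×2.788 − 4.905×2.788² = 31.4 m.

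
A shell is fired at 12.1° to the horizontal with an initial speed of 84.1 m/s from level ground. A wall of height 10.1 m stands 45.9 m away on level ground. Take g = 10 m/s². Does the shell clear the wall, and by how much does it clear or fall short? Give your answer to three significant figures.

v_x = 84.1 cos 12.1° = 82.23 m/s; v_y0 = 84.1 sin 12.1° = 17.63 m/s.
Time to reach the wall: t = 45.9 / 82.23 = 0.5582 s.
Height at that point: y = 17.63×0.5582 − 5.000×0.5582² = 8.283 m.
That is 10.1 − 8.283 = 1.82 m below the top of the wall, so the shell does not clear it.

No — it falls 1.82 m short of clearing the wall.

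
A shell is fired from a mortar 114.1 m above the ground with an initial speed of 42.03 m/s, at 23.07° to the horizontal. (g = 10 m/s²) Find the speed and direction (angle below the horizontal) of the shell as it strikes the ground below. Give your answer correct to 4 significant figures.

v_x = 42.03 cos 23.07° = 38.669 m/s (constant).
|v_y| at impact = √((16.470)² + 2×10×114.1) = 50.530 m/s.
Speed = √(38.669² + 50.530²) = 63.63 m/s; angle = arctan(50.530/38.669) = 52.57° below horizontal.

63.63 m/s at 52.57° below the horizontal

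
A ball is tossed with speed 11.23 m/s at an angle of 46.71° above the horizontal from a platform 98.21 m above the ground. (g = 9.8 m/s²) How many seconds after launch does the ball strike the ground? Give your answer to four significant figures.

Vertical component: v_y = 11.23 sin 46.71° = 8.1742 m/s.
Taking up as positive with launch at y = 98.21 m, landing at y = 0: 0 = 98.21 + 8.1742 t − ½(9.8) t².
Solving 4.900 t² − 8.1742 t − 98.21 = 0 gives t = [8.1742 + √(8.1742² + 4·4.900·98.21)] / 9.800 = 5.388 s.

5.388 s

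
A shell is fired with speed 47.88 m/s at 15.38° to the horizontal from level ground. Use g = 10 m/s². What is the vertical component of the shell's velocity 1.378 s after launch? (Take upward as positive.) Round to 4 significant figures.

Initial vertical component: v_y0 = 47.88 sin 15.38° = 12.699 m/s.
v_y(t) = v_y0 − g t = 12.699 − 10 × 1.378 = -1.081 m/s.

-1.081 m/s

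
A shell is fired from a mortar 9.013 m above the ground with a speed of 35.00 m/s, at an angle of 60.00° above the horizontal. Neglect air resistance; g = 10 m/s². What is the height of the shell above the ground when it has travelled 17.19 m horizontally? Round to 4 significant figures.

v_x = 35.00 cos 60.00° = 17.500 m/s, v_y0 = 35.00 sin 60.00° = 30.311 m/s.
Time to reach x = 17.19 m: t = x / v_x = 17.19 / 17.500 = 0.98229 s.
y = 9.013 + v_y0 t − ½ g t² = 9.013 + 30.311×0.98229 − 5.000×0.98229² = 33.96 m.

33.96 m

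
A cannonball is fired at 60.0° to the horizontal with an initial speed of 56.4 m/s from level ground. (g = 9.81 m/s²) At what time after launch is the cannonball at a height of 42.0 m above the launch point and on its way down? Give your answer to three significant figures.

9.01 s

v_y0 = 56.4 sin 60.0° = 48.84 m/s.
Set y = v_y0 t − ½ g t² = 42.0: 4.905 t² − 48.84 t + 42.0 = 0.
t = [48.84 ± √(2385 − 824.0)] / 9.81 = (48.84 ± 39.51) / 9.81, giving t = 0.951 s or t = 9.01 s.
On the way down corresponds to the larger root: t = 9.01 s.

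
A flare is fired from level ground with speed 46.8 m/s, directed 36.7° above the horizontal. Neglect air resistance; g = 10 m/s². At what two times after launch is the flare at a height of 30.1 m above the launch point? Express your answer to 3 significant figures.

v_y0 = 46.8 sin 36.7° = 27.97 m/s.
Set y = v_y0 t − ½ g t² = 30.1: 5.000 t² − 27.97 t + 30.1 = 0.
t = [27.97 ± √(782.3 − 602.0)] / 10 = (27.97 ± 13.43) / 10, giving t = 1.45 s or t = 4.14 s.
So the flare is at 30.1 m at t = 1.45 s (rising) and t = 4.14 s (falling).

1.45 s and 4.14 s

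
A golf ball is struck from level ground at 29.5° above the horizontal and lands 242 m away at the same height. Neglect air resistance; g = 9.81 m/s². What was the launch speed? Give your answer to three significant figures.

On level ground, R = v₀² sin(2θ) / g, so v₀ = √(R g / sin 2θ).
sin(2 × 29.5°) = 0.8572.
v₀ = √(242 × 9.81 / 0.8572) = √2770 = 52.6 m/s.

52.6 m/s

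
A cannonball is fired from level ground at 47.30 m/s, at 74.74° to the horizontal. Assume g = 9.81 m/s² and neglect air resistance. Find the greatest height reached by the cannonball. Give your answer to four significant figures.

Vertical component of launch velocity: v_y = 47.30 sin 74.74° = 45.632 m/s.
At the highest point the vertical velocity is zero, so v_y² = 2 g h_max.
h_max = (45.632)² / (2 × 9.81) = 2082.3 / 19.62 = 106.1 m.

106.1 m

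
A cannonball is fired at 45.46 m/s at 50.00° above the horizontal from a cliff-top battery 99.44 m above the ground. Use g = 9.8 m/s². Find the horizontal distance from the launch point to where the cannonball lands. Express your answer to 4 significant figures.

271.5 m

Components: v_x = 45.46 cos 50.00° = 29.221 m/s, v_y = 45.46 sin 50.00° = 34.824 m/s.
Vertical: 0 = 99.44 + 34.824 t − ½(9.8) t² ⇒ 4.900 t² − 34.824 t − 99.44 = 0.
t = [34.824 + √(1212.7 + 1949.0)] / 9.800 = 9.2911 s.
Horizontal: R = v_x · t = 29.221 × 9.2911 = 271.5 m.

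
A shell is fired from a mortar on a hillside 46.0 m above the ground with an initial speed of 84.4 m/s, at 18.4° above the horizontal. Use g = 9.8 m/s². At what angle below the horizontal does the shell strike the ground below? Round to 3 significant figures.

26.6°

v_x = 84.4 cos 18.4° = 80.09 m/s.
At impact |v_y| = √(v_y0² + 2 g h) = √(26.64² + 2×9.8×46.0) = 40.14 m/s.
Angle below horizontal = arctan(|v_y| / v_x) = arctan(40.14 / 80.09) = 26.6°.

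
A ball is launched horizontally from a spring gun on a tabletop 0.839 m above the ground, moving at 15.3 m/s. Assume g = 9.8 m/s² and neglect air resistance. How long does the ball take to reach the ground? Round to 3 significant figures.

0.414 s

The horizontal speed doesn't affect the fall. With v_y0 = 0, h = ½ g t².
t = √(2 × 0.839 / 9.8) = √0.1712 = 0.414 s.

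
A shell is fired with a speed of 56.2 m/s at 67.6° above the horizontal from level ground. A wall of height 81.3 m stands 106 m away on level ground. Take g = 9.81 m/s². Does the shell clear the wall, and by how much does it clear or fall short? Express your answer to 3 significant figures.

Yes — it clears the wall by 55.7 m.

v_x = 56.2 cos 67.6° = 21.42 m/s; v_y0 = 56.2 sin 67.6° = 51.96 m/s.
Time to reach the wall: t = 106 / 21.42 = 4.949 s.
Height at that point: y = 51.96×4.949 − 4.905×4.949² = 137.0 m.
That is 137.0 − 81.3 = 55.7 m above the top of the wall, so the shell clears it.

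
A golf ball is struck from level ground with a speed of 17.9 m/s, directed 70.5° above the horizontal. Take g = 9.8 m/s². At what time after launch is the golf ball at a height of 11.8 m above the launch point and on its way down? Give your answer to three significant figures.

v_y0 = 17.9 sin 70.5° = 16.87 m/s.
Set y = v_y0 t − ½ g t² = 11.8: 4.900 t² − 16.87 t + 11.8 = 0.
t = [16.87 ± √(284.6 − 231.3)] / 9.8 = (16.87 ± 7.301) / 9.8, giving t = 0.976 s or t = 2.47 s.
On the way down corresponds to the larger root: t = 2.47 s.

2.47 s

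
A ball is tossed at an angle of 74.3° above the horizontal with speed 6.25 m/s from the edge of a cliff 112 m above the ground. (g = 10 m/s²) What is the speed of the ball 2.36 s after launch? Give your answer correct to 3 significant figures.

17.7 m/s

v_x = 6.25 cos 74.3° = 1.691 m/s (constant).
v_y(t) = 6.25 sin 74.3° − g t = 6.017 − 10 × 2.36 = -17.58 m/s.
Speed = √(v_x² + v_y²) = √(2.859 + 309.1) = 17.7 m/s.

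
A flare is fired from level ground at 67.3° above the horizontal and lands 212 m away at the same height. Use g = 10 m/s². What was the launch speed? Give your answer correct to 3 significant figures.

On level ground, R = v₀² sin(2θ) / g, so v₀ = √(R g / sin 2θ).
sin(2 × 67.3°) = 0.7120.
v₀ = √(212 × 10 / 0.7120) = √2978 = 54.6 m/s.

54.6 m/s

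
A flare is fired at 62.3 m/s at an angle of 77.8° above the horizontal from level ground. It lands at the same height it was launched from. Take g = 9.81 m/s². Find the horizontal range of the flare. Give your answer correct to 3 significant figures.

Components: v_x = 62.3 cos 77.8° = 13.17 m/s, v_y = 62.3 sin 77.8° = 60.89 m/s.
Time of flight (same landing height): t = 2 v_y / g = 2 × 60.89 / 9.81 = 12.41 s.
Range: R = v_x · t = 13.17 × 12.41 = 163 m.

163 m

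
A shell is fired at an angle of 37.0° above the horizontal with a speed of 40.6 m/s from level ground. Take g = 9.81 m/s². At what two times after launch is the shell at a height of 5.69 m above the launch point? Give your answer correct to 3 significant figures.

v_y0 = 40.6 sin 37.0° = 24.43 m/s.
Set y = v_y0 t − ½ g t² = 5.69: 4.905 t² − 24.43 t + 5.69 = 0.
t = [24.43 ± √(596.8 − 111.6)] / 9.81 = (24.43 ± 22.03) / 9.81, giving t = 0.245 s or t = 4.74 s.
So the shell is at 5.69 m at t = 0.245 s (rising) and t = 4.74 s (falling).

0.245 s and 4.74 s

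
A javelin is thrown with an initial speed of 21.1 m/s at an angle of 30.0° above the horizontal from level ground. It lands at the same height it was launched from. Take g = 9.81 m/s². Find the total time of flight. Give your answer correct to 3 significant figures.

2.15 s

Vertical component: v_y = 21.1 sin 30.0° = 10.55 m/s.
For a projectile landing at launch height, time of flight is t = 2 v_y / g = 2 × 10.55 / 9.81 = 2.15 s.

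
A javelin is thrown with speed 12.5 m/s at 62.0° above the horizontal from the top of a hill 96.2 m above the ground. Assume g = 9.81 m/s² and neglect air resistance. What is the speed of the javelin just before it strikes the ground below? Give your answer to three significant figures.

v_x = 12.5 cos 62.0° = 5.868 m/s is unchanged throughout.
For the vertical component, v_y² = v_y0² + 2 g h = (11.04)² + 2×9.81×96.2 = 2009, so |v_y| = 44.82 m/s.
Impact speed = √(v_x² + v_y²) = √(34.43 + 2009) = 45.2 m/s.

45.2 m/s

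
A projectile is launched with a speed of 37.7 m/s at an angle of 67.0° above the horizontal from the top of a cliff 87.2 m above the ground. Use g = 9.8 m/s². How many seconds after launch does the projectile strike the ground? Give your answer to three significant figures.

9.05 s

Vertical component: v_y = 37.7 sin 67.0° = 34.70 m/s.
Taking up as positive with launch at y = 87.2 m, landing at y = 0: 0 = 87.2 + 34.70 t − ½(9.8) t².
Solving 4.900 t² − 34.70 t − 87.2 = 0 gives t = [34.70 + √(34.70² + 4·4.900·87.2)] / 9.800 = 9.05 s.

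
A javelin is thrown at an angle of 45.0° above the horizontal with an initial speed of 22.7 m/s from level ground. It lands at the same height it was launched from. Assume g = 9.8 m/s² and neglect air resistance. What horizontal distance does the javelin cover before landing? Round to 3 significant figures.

Components: v_x = 22.7 cos 45.0° = 16.05 m/s, v_y = 22.7 sin 45.0° = 16.05 m/s.
Time of flight (same landing height): t = 2 v_y / g = 2 × 16.05 / 9.8 = 3.276 s.
Range: R = v_x · t = 16.05 × 3.276 = 52.6 m.

52.6 m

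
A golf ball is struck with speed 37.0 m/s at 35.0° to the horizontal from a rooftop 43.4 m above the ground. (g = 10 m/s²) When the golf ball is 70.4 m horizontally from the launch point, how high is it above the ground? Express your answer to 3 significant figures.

65.7 m

v_x = 37.0 cos 35.0° = 30.31 m/s, v_y0 = 37.0 sin 35.0° = 21.22 m/s.
Time to reach x = 70.4 m: t = x / v_x = 70.4 / 30.31 = 2.323 s.
y = 43.4 + v_y0 t − ½ g t² = 43.4 + 21.22×2.323 − 5.000×2.323² = 65.7 m.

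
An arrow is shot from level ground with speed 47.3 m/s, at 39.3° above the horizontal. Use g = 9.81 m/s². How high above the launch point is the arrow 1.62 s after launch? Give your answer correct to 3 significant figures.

v_y0 = 47.3 sin 39.3° = 29.96 m/s.
y(t) = v_y0 t − ½ g t² = 29.96×1.62 − 4.905×1.62² = 35.7 m.

35.7 m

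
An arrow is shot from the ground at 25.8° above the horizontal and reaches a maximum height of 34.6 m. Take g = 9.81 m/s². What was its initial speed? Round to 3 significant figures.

At maximum height v_y = 0, so (v₀ sin θ)² = 2 g H.
v₀ sin 25.8° = √(2 × 9.81 × 34.6) = 26.05 m/s.
v₀ = 26.05 / sin 25.8° = 26.05 / 0.4352 = 59.9 m/s.

59.9 m/s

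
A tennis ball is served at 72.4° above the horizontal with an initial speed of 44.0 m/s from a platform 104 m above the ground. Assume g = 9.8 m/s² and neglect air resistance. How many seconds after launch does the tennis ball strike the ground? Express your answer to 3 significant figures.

10.6 s

Vertical component: v_y = 44.0 sin 72.4° = 41.94 m/s.
Taking up as positive with launch at y = 104 m, landing at y = 0: 0 = 104 + 41.94 t − ½(9.8) t².
Solving 4.900 t² − 41.94 t − 104 = 0 gives t = [41.94 + √(41.94² + 4·4.900·104)] / 9.800 = 10.6 s.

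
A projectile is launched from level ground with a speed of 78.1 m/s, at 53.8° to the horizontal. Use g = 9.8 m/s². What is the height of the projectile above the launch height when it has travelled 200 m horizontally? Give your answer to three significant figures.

181 m

v_x = 78.1 cos 53.8° = 46.13 m/s, v_y0 = 78.1 sin 53.8° = 63.02 m/s.
Time to reach x = 200 m: t = x / v_x = 200 / 46.13 = 4.336 s.
y = v_y0 t − ½ g t² = 63.02×4.336 − 4.900×4.336² = 181 m.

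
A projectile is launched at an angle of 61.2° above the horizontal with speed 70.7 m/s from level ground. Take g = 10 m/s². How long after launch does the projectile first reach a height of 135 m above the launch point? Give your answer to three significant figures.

2.82 s

v_y0 = 70.7 sin 61.2° = 61.95 m/s.
Set y = v_y0 t − ½ g t² = 135: 5.000 t² − 61.95 t + 135 = 0.
t = [61.95 ± √(3838 − 2700)] / 10 = (61.95 ± 33.73) / 10, giving t = 2.82 s or t = 9.57 s.
The projectile is on the way up at the first time, so t = 2.82 s.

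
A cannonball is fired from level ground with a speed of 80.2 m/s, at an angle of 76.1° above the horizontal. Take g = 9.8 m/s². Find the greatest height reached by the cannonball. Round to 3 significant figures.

309 m

Vertical component of launch velocity: v_y = 80.2 sin 76.1° = 77.85 m/s.
At the highest point the vertical velocity is zero, so v_y² = 2 g h_max.
h_max = (77.85)² / (2 × 9.8) = 6061 / 19.60 = 309 m.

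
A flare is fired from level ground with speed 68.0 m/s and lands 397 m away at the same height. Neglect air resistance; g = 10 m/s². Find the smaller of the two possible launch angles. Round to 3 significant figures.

29.6°

Level-ground range: R = v₀² sin(2θ)/g ⇒ sin 2θ = R g / v₀² = 397×10/68.0² = 0.8586.
2θ = arcsin(0.8586) = 59.16° or 180° − 59.16° = 120.84°.
So θ = 29.6° or θ = 60.4°.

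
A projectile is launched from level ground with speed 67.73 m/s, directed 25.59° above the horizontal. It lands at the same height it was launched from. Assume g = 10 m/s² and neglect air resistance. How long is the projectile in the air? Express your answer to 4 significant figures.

Vertical component: v_y = 67.73 sin 25.59° = 29.255 m/s.
For a projectile landing at launch height, time of flight is t = 2 v_y / g = 2 × 29.255 / 10 = 5.851 s.

5.851 s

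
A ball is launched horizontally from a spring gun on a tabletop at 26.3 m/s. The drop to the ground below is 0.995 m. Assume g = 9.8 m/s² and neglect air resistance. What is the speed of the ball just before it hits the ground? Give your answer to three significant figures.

Fall time: t = √(2 × 0.995 / 9.8) = 0.4506 s.
At impact: v_x = 26.3 m/s (unchanged), v_y = g t = 9.8 × 0.4506 = 4.416 m/s.
Speed = √(v_x² + v_y²) = √(691.7 + 19.50) = 26.7 m/s.

26.7 m/s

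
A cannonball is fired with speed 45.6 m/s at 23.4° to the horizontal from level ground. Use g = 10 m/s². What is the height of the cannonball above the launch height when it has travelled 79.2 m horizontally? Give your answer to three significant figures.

v_x = 45.6 cos 23.4° = 41.85 m/s, v_y0 = 45.6 sin 23.4° = 18.11 m/s.
Time to reach x = 79.2 m: t = x / v_x = 79.2 / 41.85 = 1.892 s.
y = v_y0 t − ½ g t² = 18.11×1.892 − 5.000×1.892² = 16.4 m.

16.4 m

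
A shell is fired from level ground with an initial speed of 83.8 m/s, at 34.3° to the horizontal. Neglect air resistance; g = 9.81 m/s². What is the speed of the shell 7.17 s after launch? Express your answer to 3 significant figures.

v_x = 83.8 cos 34.3° = 69.23 m/s (constant).
v_y(t) = 83.8 sin 34.3° − g t = 47.22 − 9.81 × 7.17 = -23.12 m/s.
Speed = √(v_x² + v_y²) = √(4793 + 534.5) = 73.0 m/s.

73.0 m/s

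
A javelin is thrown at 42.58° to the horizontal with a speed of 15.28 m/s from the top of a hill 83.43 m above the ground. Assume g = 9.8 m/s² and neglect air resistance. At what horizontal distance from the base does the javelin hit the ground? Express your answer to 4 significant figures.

Components: v_x = 15.28 cos 42.58° = 11.251 m/s, v_y = 15.28 sin 42.58° = 10.339 m/s.
Vertical: 0 = 83.43 + 10.339 t − ½(9.8) t² ⇒ 4.900 t² − 10.339 t − 83.43 = 0.
t = [10.339 + √(106.89 + 1635.2)] / 9.800 = 5.3140 s.
Horizontal: R = v_x · t = 11.251 × 5.3140 = 59.79 m.

59.79 m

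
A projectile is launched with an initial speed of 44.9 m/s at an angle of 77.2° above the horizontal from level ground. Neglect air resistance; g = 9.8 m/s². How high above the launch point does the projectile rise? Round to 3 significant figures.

Vertical component of launch velocity: v_y = 44.9 sin 77.2° = 43.78 m/s.
At the highest point the vertical velocity is zero, so v_y² = 2 g h_max.
h_max = (43.78)² / (2 × 9.8) = 1917 / 19.60 = 97.8 m.

97.8 m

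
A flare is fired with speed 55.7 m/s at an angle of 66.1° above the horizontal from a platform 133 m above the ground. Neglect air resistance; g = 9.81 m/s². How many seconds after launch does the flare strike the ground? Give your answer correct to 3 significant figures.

Vertical component: v_y = 55.7 sin 66.1° = 50.92 m/s.
Taking up as positive with launch at y = 133 m, landing at y = 0: 0 = 133 + 50.92 t − ½(9.81) t².
Solving 4.905 t² − 50.92 t − 133 = 0 gives t = [50.92 + √(50.92² + 4·4.905·133)] / 9.810 = 12.5 s.

12.5 s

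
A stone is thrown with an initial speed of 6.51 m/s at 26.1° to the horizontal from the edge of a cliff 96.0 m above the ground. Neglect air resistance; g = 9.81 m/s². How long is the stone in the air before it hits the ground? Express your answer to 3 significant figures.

4.73 s

Vertical component: v_y = 6.51 sin 26.1° = 2.864 m/s.
Taking up as positive with launch at y = 96.0 m, landing at y = 0: 0 = 96.0 + 2.864 t − ½(9.81) t².
Solving 4.905 t² − 2.864 t − 96.0 = 0 gives t = [2.864 + √(2.864² + 4·4.905·96.0)] / 9.810 = 4.73 s.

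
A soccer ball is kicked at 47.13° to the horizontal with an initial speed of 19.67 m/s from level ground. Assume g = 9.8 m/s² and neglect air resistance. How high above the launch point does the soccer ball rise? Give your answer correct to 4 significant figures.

Vertical component of launch velocity: v_y = 19.67 sin 47.13° = 14.416 m/s.
At the highest point the vertical velocity is zero, so v_y² = 2 g h_max.
h_max = (14.416)² / (2 × 9.8) = 207.82 / 19.60 = 10.60 m.

10.60 m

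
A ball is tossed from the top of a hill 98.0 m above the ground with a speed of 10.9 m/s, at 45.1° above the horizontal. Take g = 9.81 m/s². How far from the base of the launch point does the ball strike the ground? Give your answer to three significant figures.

41.0 m

Components: v_x = 10.9 cos 45.1° = 7.694 m/s, v_y = 10.9 sin 45.1° = 7.721 m/s.
Vertical: 0 = 98.0 + 7.721 t − ½(9.81) t² ⇒ 4.905 t² − 7.721 t − 98.0 = 0.
t = [7.721 + √(59.61 + 1923)] / 9.810 = 5.326 s.
Horizontal: R = v_x · t = 7.694 × 5.326 = 41.0 m.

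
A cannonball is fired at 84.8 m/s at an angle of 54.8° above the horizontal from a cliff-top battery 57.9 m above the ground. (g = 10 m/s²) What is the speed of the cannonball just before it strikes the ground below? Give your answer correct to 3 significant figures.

v_x = 84.8 cos 54.8° = 48.88 m/s is unchanged throughout.
For the vertical component, v_y² = v_y0² + 2 g h = (69.29)² + 2×10×57.9 = 5959, so |v_y| = 77.19 m/s.
Impact speed = √(v_x² + v_y²) = √(2389 + 5959) = 91.4 m/s.

91.4 m/s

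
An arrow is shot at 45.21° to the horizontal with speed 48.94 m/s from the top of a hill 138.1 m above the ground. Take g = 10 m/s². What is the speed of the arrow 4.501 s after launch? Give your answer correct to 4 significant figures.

35.98 m/s

v_x = 48.94 cos 45.21° = 34.479 m/s (constant).
v_y(t) = 48.94 sin 45.21° − g t = 34.732 − 10 × 4.501 = -10.278 m/s.
Speed = √(v_x² + v_y²) = √(1188.8 + 105.64) = 35.98 m/s.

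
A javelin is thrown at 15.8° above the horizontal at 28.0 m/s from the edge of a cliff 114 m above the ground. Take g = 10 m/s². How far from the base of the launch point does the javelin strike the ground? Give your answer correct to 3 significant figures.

151 m

Components: v_x = 28.0 cos 15.8° = 26.94 m/s, v_y = 28.0 sin 15.8° = 7.624 m/s.
Vertical: 0 = 114 + 7.624 t − ½(10) t² ⇒ 5.000 t² − 7.624 t − 114 = 0.
t = [7.624 + √(58.13 + 2280)] / 10.00 = 5.598 s.
Horizontal: R = v_x · t = 26.94 × 5.598 = 151 m.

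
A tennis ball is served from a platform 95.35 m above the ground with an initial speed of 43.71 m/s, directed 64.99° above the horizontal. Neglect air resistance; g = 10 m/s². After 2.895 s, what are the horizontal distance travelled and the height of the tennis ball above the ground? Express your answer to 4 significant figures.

v_x = 43.71 cos 64.99° = 18.480 m/s; v_y0 = 43.71 sin 64.99° = 39.611 m/s.
x = v_x t = 18.480 × 2.895 = 53.50 m.
y = 95.35 + v_y0 t − ½ g t² = 168.1 m.

x = 53.50 m, y = 168.1 m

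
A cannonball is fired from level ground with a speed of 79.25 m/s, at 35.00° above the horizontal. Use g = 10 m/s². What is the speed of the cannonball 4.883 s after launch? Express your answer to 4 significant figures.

v_x = 79.25 cos 35.00° = 64.918 m/s (constant).
v_y(t) = 79.25 sin 35.00° − g t = 45.456 − 10 × 4.883 = -3.3740 m/s.
Speed = √(v_x² + v_y²) = √(4214.3 + 11.384) = 65.01 m/s.

65.01 m/s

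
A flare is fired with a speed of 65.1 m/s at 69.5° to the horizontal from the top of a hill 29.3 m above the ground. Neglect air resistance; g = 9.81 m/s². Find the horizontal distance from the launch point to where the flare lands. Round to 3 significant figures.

294 m

Components: v_x = 65.1 cos 69.5° = 22.80 m/s, v_y = 65.1 sin 69.5° = 60.98 m/s.
Vertical: 0 = 29.3 + 60.98 t − ½(9.81) t² ⇒ 4.905 t² − 60.98 t − 29.3 = 0.
t = [60.98 + √(3719 + 574.9)] / 9.810 = 12.90 s.
Horizontal: R = v_x · t = 22.80 × 12.90 = 294 m.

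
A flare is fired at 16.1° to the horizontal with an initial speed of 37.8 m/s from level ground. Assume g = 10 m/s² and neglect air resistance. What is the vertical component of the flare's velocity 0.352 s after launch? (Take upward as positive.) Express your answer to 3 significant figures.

6.96 m/s

Initial vertical component: v_y0 = 37.8 sin 16.1° = 10.48 m/s.
v_y(t) = v_y0 − g t = 10.48 − 10 × 0.352 = 6.96 m/s.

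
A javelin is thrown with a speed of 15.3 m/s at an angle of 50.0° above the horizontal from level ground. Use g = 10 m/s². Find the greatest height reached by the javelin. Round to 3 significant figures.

Vertical component of launch velocity: v_y = 15.3 sin 50.0° = 11.72 m/s.
At the highest point the vertical velocity is zero, so v_y² = 2 g h_max.
h_max = (11.72)² / (2 × 10) = 137.4 / 20.00 = 6.87 m.

6.87 m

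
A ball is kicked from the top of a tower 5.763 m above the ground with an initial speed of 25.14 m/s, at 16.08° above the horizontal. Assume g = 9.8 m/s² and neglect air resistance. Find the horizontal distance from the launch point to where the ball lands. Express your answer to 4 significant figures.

48.48 m

Components: v_x = 25.14 cos 16.08° = 24.156 m/s, v_y = 25.14 sin 16.08° = 6.9633 m/s.
Vertical: 0 = 5.763 + 6.9633 t − ½(9.8) t² ⇒ 4.900 t² − 6.9633 t − 5.763 = 0.
t = [6.9633 + √(48.488 + 112.95)] / 9.800 = 2.0071 s.
Horizontal: R = v_x · t = 24.156 × 2.0071 = 48.48 m.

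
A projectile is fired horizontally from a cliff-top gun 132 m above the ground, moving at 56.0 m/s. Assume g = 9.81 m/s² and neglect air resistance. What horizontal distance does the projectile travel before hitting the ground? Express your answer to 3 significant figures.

Initial vertical velocity is zero, so the fall time comes from h = ½ g t²: t = √(2 × 132 / 9.81) = 5.188 s.
Horizontal motion is uniform at 56.0 m/s, so x = 56.0 × 5.188 = 291 m.

291 m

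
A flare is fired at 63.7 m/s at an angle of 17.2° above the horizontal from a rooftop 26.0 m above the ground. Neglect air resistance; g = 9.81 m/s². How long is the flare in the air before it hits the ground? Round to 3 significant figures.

4.92 s

Vertical component: v_y = 63.7 sin 17.2° = 18.84 m/s.
Taking up as positive with launch at y = 26.0 m, landing at y = 0: 0 = 26.0 + 18.84 t − ½(9.81) t².
Solving 4.905 t² − 18.84 t − 26.0 = 0 gives t = [18.84 + √(18.84² + 4·4.905·26.0)] / 9.810 = 4.92 s.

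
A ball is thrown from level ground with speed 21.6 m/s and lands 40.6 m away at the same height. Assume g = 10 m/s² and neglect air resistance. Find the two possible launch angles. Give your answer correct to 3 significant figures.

Level-ground range: R = v₀² sin(2θ)/g ⇒ sin 2θ = R g / v₀² = 40.6×10/21.6² = 0.8702.
2θ = arcsin(0.8702) = 60.48° or 180° − 60.48° = 119.52°.
So θ = 30.2° or θ = 59.8°.

30.2° and 59.8°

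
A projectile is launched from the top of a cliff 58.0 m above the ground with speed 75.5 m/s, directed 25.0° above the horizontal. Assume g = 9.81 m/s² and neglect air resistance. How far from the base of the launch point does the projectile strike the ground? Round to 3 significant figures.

546 m

Components: v_x = 75.5 cos 25.0° = 68.43 m/s, v_y = 75.5 sin 25.0° = 31.91 m/s.
Vertical: 0 = 58.0 + 31.91 t − ½(9.81) t² ⇒ 4.905 t² − 31.91 t − 58.0 = 0.
t = [31.91 + √(1018 + 1138)] / 9.810 = 7.986 s.
Horizontal: R = v_x · t = 68.43 × 7.986 = 546 m.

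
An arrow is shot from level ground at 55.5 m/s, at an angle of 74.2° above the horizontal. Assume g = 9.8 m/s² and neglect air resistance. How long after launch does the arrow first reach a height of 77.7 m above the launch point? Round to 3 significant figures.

v_y0 = 55.5 sin 74.2° = 53.40 m/s.
Set y = v_y0 t − ½ g t² = 77.7: 4.900 t² − 53.40 t + 77.7 = 0.
t = [53.40 ± √(2852 − 1523)] / 9.8 = (53.40 ± 36.46) / 9.8, giving t = 1.73 s or t = 9.17 s.
The arrow is on the way up at the first time, so t = 1.73 s.

1.73 s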